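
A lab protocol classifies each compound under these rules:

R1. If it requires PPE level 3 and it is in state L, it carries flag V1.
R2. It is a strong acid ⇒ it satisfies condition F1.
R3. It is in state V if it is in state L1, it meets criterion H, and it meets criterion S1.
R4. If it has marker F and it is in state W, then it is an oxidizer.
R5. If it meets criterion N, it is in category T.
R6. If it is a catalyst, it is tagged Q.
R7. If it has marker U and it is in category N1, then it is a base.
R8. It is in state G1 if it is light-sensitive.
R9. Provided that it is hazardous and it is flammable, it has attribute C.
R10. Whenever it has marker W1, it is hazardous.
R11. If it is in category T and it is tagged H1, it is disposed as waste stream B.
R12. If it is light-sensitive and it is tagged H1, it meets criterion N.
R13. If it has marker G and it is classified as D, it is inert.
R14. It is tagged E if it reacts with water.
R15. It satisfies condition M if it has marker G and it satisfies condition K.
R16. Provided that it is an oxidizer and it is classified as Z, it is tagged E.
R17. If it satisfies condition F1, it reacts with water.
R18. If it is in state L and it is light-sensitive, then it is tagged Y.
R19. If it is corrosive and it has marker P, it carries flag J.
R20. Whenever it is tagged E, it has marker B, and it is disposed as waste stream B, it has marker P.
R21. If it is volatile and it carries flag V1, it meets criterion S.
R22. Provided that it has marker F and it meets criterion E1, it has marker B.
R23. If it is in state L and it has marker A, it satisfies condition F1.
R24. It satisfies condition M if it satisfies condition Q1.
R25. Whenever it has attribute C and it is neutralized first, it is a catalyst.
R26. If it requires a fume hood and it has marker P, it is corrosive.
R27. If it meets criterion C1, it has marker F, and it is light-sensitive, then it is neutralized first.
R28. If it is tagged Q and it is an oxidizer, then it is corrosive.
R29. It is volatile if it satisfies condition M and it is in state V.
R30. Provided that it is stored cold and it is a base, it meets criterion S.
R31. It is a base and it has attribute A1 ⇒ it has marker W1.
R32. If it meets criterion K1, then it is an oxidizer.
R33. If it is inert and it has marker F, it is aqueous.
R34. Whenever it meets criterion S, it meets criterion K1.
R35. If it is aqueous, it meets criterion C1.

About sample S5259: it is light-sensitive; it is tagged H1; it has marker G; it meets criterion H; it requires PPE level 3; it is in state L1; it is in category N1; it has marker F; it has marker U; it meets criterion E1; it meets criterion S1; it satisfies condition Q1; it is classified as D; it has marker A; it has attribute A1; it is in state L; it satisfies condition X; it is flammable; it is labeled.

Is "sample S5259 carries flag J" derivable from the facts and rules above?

By R1 (it requires PPE level 3, it is in state L): it carries flag V1.
By R3 (it is in state L1, it meets criterion H, it meets criterion S1): it is in state V.
By R7 (it has marker U, it is in category N1): it is a base.
By R12 (it is light-sensitive, it is tagged H1): it meets criterion N.
By R13 (it has marker G, it is classified as D): it is inert.
By R22 (it has marker F, it meets criterion E1): it has marker B.
By R23 (it is in state L, it has marker A): it satisfies condition F1.
By R24 (it satisfies condition Q1): it satisfies condition M.
By R29 (it satisfies condition M, it is in state V): it is volatile.
By R31 (it is a base, it has attribute A1): it has marker W1.
By R33 (it is inert, it has marker F): it is aqueous.
By R35 (it is aqueous): it meets criterion C1.
By R5 (it meets criterion N): it is in category T.
By R10 (it has marker W1): it is hazardous.
By R11 (it is in category T, it is tagged H1): it is disposed as waste stream B.
By R17 (it satisfies condition F1): it reacts with water.
By R21 (it is volatile, it carries flag V1): it meets criterion S.
By R27 (it meets criterion C1, it has marker F, it is light-sensitive): it is neutralized first.
By R34 (it meets criterion S): it meets criterion K1.
By R9 (it is hazardous, it is flammable): it has attribute C.
By R14 (it reacts with water): it is tagged E.
By R20 (it is tagged E, it has marker B, it is disposed as waste stream B): it has marker P.
By R25 (it has attribute C, it is neutralized first): it is a catalyst.
By R32 (it meets criterion K1): it is an oxidizer.
By R6 (it is a catalyst): it is tagged Q.
By R28 (it is tagged Q, it is an oxidizer): it is corrosive.
By R19 (it is corrosive, it has marker P): it carries flag J.

Yes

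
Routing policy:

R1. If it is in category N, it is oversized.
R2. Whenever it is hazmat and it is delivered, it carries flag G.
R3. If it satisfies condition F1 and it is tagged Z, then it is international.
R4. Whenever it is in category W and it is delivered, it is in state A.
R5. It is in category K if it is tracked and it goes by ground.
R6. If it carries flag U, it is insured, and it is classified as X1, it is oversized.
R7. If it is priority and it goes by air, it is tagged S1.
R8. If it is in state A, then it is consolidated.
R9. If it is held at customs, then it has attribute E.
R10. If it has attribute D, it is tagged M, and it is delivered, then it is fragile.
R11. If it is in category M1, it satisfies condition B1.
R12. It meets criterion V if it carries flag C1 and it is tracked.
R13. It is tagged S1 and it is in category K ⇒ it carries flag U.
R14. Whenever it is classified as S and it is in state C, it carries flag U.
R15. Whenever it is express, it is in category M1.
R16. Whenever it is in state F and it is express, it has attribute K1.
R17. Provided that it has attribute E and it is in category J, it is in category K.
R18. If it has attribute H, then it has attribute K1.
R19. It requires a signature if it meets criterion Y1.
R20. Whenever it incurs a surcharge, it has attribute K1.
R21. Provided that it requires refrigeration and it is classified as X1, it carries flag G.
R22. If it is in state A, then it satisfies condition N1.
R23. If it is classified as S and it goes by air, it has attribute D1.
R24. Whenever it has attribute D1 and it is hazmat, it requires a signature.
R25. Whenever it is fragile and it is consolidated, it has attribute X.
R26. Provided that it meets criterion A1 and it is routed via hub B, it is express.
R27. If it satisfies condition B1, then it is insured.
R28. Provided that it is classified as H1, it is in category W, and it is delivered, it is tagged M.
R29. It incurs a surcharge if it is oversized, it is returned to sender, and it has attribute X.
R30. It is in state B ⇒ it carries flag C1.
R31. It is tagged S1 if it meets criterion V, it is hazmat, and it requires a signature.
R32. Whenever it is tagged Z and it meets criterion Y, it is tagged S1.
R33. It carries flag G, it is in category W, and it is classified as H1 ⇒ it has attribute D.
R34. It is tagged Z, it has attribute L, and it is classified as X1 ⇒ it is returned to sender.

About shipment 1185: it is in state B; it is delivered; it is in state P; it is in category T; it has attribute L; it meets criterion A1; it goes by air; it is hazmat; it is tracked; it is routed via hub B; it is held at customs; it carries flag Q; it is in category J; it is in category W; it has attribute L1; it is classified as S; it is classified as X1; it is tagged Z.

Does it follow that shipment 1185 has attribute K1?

Forward chaining from the given facts derives: carries flag G, is in state A, is consolidated, has attribute E, is in category K, satisfies condition N1, has attribute D1, requires a signature, is express, carries flag C1, is returned to sender, meets criterion V, is in category M1, is tagged S1, satisfies condition B1, carries flag U, is insured, is oversized.
Rules concluding "it has attribute K1": R16 needs "it is in state F"; R18 needs "it has attribute H"; R20 needs "it incurs a surcharge" — none of these are established.

No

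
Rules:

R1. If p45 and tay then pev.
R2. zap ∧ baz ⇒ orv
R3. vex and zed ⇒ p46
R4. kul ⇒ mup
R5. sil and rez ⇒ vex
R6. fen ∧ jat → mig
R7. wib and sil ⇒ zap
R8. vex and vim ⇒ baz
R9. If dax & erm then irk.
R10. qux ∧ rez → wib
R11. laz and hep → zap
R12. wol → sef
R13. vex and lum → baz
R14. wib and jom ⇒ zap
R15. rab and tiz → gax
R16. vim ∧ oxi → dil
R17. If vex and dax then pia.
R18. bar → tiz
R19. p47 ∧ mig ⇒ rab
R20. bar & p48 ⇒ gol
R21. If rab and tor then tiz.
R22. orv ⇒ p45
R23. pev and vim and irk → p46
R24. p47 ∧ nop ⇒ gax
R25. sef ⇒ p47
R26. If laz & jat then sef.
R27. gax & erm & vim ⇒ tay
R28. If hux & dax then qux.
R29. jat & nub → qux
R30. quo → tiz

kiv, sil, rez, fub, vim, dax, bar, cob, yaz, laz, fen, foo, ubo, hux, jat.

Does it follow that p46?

Forward chaining from the given facts derives: vex, mig, baz, pia, tiz, sef, qux, wib, p47, zap, rab, orv, gax, p45.
Rules concluding p46: R3 needs zed; R23 needs pev — none of these are established.

No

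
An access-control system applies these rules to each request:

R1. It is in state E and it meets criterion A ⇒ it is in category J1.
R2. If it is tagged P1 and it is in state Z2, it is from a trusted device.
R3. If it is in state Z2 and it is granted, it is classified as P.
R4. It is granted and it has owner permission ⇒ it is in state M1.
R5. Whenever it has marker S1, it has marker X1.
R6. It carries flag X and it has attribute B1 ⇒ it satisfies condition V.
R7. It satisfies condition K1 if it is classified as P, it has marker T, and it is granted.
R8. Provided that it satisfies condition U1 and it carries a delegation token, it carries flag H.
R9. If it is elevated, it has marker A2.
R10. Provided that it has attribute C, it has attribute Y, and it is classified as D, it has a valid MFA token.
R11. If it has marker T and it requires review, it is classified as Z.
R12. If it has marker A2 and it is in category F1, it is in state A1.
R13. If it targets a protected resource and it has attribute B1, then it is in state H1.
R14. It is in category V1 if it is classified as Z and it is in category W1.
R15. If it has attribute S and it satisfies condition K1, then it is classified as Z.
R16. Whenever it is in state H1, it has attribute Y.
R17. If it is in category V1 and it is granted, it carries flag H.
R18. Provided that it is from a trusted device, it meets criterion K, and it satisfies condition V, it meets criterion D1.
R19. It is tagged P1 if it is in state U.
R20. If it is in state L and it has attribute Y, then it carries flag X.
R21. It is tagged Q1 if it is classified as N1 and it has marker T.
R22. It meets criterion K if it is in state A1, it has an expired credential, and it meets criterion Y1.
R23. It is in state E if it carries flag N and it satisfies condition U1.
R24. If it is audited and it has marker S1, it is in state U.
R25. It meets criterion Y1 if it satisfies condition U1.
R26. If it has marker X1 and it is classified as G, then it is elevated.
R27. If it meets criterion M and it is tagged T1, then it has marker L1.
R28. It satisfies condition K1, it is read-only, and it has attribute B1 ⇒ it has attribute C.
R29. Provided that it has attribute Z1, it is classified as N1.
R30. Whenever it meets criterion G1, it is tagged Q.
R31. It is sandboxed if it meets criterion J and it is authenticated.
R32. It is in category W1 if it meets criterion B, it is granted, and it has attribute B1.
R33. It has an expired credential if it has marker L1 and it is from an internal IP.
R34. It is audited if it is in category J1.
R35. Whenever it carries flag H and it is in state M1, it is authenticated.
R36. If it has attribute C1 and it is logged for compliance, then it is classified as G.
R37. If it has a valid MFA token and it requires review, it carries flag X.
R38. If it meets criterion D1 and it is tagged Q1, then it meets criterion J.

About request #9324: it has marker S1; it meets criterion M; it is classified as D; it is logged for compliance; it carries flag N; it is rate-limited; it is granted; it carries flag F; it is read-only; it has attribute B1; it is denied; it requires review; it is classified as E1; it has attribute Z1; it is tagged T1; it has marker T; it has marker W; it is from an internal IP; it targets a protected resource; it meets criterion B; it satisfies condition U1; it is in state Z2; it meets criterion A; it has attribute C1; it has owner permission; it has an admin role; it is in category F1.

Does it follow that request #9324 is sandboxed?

Yes

By R3 (it is in state Z2, it is granted): it is classified as P.
By R4 (it is granted, it has owner permission): it is in state M1.
By R5 (it has marker S1): it has marker X1.
By R7 (it is classified as P, it has marker T, it is granted): it satisfies condition K1.
By R11 (it has marker T, it requires review): it is classified as Z.
By R13 (it targets a protected resource, it has attribute B1): it is in state H1.
By R16 (it is in state H1): it has attribute Y.
By R23 (it carries flag N, it satisfies condition U1): it is in state E.
By R25 (it satisfies condition U1): it meets criterion Y1.
By R27 (it meets criterion M, it is tagged T1): it has marker L1.
By R28 (it satisfies condition K1, it is read-only, it has attribute B1): it has attribute C.
By R29 (it has attribute Z1): it is classified as N1.
By R32 (it meets criterion B, it is granted, it has attribute B1): it is in category W1.
By R33 (it has marker L1, it is from an internal IP): it has an expired credential.
By R36 (it has attribute C1, it is logged for compliance): it is classified as G.
By R1 (it is in state E, it meets criterion A): it is in category J1.
By R10 (it has attribute C, it has attribute Y, it is classified as D): it has a valid MFA token.
By R14 (it is classified as Z, it is in category W1): it is in category V1.
By R17 (it is in category V1, it is granted): it carries flag H.
By R21 (it is classified as N1, it has marker T): it is tagged Q1.
By R26 (it has marker X1, it is classified as G): it is elevated.
By R34 (it is in category J1): it is audited.
By R35 (it carries flag H, it is in state M1): it is authenticated.
By R37 (it has a valid MFA token, it requires review): it carries flag X.
By R6 (it carries flag X, it has attribute B1): it satisfies condition V.
By R9 (it is elevated): it has marker A2.
By R12 (it has marker A2, it is in category F1): it is in state A1.
By R22 (it is in state A1, it has an expired credential, it meets criterion Y1): it meets criterion K.
By R24 (it is audited, it has marker S1): it is in state U.
By R19 (it is in state U): it is tagged P1.
By R2 (it is tagged P1, it is in state Z2): it is from a trusted device.
By R18 (it is from a trusted device, it meets criterion K, it satisfies condition V): it meets criterion D1.
By R38 (it meets criterion D1, it is tagged Q1): it meets criterion J.
By R31 (it meets criterion J, it is authenticated): it is sandboxed.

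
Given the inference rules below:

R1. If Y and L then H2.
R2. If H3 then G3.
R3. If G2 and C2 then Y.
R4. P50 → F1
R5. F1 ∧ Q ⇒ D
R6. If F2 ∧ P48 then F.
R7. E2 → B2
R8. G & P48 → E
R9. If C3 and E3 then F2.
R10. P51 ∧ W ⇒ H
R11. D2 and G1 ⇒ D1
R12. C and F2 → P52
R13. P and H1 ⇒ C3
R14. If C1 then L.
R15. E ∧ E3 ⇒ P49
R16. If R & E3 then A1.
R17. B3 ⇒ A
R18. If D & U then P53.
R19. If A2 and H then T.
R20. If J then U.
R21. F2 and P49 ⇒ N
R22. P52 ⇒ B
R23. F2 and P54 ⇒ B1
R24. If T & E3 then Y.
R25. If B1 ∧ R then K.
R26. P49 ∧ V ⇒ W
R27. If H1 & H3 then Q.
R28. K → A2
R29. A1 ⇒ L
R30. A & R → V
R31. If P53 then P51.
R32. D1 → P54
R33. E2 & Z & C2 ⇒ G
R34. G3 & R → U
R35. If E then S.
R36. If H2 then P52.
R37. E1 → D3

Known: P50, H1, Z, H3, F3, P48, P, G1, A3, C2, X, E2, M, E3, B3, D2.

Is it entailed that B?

Forward chaining from the given facts derives: G3, F1, B2, D1, C3, A, Q, P54, G, D, E, F2, P49, N, B1, S, F.
The only rule concluding B is R22, which needs P52; that is never established.

No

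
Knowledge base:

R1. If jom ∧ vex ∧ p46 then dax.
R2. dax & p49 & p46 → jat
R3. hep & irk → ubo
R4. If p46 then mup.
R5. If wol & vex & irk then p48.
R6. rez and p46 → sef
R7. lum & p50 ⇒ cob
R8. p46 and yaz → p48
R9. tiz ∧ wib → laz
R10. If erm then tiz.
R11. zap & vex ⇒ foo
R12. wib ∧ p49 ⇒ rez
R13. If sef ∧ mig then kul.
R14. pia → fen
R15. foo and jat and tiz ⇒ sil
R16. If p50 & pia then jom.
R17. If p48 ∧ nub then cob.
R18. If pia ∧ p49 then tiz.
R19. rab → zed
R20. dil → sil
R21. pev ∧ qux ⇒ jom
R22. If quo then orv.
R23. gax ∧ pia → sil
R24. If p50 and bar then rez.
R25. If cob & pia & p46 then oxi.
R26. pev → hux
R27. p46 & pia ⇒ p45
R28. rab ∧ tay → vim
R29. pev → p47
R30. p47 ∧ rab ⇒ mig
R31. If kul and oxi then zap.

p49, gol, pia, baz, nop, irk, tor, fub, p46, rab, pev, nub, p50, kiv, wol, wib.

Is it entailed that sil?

No

Forward chaining from the given facts derives: mup, rez, fen, jom, tiz, zed, hux, p45, p47, mig, sef, laz, kul.
Rules concluding sil: R15 needs foo; R20 needs dil; R23 needs gax — none of these are established.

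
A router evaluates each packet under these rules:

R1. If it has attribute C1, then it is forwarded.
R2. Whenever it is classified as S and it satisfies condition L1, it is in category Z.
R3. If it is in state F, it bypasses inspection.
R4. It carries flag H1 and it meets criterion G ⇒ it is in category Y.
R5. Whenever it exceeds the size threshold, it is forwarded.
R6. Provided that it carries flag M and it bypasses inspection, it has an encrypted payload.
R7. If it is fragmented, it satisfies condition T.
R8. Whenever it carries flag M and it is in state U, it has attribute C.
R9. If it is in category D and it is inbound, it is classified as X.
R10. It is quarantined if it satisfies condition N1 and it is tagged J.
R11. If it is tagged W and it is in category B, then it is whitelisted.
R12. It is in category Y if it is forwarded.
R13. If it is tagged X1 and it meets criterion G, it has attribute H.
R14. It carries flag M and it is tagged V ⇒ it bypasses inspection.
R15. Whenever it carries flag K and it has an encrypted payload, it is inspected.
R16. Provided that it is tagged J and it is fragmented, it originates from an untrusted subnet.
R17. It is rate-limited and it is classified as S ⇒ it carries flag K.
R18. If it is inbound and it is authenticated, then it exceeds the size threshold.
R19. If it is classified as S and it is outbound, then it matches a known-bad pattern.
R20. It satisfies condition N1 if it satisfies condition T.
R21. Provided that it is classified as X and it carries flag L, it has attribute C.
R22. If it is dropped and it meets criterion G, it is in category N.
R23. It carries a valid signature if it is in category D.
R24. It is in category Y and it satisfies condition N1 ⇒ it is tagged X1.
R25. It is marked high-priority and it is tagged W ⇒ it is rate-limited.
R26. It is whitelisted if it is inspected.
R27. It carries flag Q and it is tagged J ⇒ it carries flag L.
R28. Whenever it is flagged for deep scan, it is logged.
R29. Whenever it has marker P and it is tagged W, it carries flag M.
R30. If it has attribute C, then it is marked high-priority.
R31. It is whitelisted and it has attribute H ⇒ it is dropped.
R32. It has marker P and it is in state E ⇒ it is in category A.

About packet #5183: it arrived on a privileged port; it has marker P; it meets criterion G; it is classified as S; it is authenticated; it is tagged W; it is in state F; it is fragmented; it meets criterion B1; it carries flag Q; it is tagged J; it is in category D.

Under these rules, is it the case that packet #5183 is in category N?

No

Forward chaining from the given facts derives: bypasses inspection, satisfies condition T, originates from an untrusted subnet, satisfies condition N1, carries a valid signature, carries flag L, carries flag M, has an encrypted payload, is quarantined.
The only rule concluding "it is in category N" is R22, which needs "it is dropped"; that is never established.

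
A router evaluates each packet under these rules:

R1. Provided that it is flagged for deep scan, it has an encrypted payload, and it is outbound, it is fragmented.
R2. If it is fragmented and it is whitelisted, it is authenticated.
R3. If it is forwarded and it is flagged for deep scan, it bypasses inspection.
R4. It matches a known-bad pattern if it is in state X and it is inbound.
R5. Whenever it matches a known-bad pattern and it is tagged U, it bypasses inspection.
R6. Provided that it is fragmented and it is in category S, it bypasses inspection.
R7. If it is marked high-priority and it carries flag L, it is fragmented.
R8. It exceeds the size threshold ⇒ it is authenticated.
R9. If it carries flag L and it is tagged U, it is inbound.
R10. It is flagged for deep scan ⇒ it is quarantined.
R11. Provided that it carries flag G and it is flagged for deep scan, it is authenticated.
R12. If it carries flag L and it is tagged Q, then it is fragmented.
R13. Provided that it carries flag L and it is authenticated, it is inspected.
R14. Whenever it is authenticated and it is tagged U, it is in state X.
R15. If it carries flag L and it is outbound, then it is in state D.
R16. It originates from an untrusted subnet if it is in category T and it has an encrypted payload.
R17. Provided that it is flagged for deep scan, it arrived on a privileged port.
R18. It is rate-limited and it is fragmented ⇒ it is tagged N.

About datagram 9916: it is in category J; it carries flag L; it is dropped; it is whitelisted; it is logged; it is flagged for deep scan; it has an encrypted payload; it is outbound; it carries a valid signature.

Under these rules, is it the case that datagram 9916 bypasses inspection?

No

Forward chaining from the given facts derives: is fragmented, is authenticated, is quarantined, is inspected, is in state D, arrived on a privileged port.
Rules concluding "it bypasses inspection": R3 needs "it is forwarded"; R5 needs "it matches a known-bad pattern"; R6 needs "it is in category S" — none of these are established.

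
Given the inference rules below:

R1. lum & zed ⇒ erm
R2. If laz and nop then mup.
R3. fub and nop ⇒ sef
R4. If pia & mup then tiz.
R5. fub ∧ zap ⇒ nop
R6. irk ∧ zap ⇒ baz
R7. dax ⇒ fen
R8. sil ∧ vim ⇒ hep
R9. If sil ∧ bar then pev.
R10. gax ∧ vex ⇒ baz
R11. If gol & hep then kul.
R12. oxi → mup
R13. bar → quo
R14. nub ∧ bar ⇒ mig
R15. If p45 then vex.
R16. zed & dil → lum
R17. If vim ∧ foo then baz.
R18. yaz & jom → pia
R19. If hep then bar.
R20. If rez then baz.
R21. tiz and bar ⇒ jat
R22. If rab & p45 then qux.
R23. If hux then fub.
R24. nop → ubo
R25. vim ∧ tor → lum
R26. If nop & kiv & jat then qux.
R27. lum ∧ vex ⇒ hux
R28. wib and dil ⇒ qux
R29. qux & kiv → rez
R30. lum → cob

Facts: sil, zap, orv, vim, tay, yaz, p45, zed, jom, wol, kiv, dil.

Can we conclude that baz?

No

Forward chaining from the given facts derives: hep, vex, lum, pia, bar, hux, cob, erm, pev, quo, fub, nop, ubo, sef.
Rules concluding baz: R6 needs irk; R10 needs gax; R17 needs foo; R20 needs rez — none of these are established.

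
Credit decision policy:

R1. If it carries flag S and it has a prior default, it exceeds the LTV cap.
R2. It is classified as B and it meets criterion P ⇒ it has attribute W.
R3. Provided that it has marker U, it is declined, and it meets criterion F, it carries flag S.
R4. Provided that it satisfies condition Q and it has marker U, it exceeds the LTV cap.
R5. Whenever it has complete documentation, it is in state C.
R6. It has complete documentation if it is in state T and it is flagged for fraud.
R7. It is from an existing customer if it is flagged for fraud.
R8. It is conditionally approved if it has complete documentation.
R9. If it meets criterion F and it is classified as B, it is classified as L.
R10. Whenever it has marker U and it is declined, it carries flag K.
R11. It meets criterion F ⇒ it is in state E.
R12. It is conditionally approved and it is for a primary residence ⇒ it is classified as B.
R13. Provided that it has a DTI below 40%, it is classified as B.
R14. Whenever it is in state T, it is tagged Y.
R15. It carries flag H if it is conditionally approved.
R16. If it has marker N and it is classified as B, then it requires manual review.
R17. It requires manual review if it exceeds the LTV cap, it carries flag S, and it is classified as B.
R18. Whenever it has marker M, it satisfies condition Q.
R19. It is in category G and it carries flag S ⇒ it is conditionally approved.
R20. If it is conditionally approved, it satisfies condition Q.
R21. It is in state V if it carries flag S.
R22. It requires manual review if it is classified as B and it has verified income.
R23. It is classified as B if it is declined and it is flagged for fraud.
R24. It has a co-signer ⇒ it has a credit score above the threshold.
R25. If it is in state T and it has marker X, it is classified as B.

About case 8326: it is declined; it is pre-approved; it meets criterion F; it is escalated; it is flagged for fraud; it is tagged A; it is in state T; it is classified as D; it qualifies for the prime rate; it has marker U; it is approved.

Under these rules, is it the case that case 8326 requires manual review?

By R3 (it has marker U, it is declined, it meets criterion F): it carries flag S.
By R6 (it is in state T, it is flagged for fraud): it has complete documentation.
By R8 (it has complete documentation): it is conditionally approved.
By R20 (it is conditionally approved): it satisfies condition Q.
By R23 (it is declined, it is flagged for fraud): it is classified as B.
By R4 (it satisfies condition Q, it has marker U): it exceeds the LTV cap.
By R17 (it exceeds the LTV cap, it carries flag S, it is classified as B): it requires manual review.

Yes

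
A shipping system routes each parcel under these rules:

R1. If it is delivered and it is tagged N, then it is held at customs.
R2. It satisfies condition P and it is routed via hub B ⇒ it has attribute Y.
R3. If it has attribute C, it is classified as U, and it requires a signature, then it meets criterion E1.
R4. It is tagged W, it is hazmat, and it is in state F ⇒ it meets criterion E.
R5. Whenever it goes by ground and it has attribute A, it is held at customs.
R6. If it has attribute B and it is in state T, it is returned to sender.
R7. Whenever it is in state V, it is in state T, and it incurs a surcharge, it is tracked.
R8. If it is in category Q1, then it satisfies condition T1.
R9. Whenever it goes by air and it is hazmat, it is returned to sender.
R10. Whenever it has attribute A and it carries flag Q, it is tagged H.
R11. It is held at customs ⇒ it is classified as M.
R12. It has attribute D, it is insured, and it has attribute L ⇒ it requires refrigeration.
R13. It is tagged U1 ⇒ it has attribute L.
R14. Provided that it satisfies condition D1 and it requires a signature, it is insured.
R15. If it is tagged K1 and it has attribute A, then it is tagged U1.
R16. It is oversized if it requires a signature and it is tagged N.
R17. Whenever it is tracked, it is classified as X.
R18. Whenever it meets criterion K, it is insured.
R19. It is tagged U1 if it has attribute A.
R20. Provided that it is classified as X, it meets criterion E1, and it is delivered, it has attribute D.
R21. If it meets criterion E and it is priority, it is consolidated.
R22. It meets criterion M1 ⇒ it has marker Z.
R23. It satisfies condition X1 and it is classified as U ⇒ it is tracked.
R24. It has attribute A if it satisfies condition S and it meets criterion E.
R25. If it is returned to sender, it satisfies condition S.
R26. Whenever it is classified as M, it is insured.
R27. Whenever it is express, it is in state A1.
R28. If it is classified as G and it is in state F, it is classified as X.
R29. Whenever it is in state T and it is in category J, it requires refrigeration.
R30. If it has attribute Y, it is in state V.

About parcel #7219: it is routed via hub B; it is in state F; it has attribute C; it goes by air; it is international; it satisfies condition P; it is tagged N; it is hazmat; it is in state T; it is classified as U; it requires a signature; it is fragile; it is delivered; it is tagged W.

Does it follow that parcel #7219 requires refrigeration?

Forward chaining from the given facts derives: is held at customs, has attribute Y, meets criterion E1, meets criterion E, is returned to sender, is classified as M, is oversized, satisfies condition S, is insured, is in state V, has attribute A, is tagged U1, has attribute L.
Rules concluding "it requires refrigeration": R12 needs "it has attribute D"; R29 needs "it is in category J" — none of these are established.

No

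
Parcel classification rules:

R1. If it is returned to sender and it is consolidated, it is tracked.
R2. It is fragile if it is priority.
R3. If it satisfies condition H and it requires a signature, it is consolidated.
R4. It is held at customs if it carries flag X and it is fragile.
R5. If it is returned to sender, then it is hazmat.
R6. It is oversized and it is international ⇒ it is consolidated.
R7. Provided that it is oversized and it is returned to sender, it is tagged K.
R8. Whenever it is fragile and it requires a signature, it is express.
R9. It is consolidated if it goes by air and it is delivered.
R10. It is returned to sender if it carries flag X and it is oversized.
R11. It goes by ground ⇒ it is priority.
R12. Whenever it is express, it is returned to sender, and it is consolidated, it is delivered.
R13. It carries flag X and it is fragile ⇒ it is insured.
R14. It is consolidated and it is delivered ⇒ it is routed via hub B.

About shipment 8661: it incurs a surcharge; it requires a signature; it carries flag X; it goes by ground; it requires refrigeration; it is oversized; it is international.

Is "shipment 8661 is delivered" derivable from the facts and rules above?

Yes

By R6 (it is oversized, it is international): it is consolidated.
By R10 (it carries flag X, it is oversized): it is returned to sender.
By R11 (it goes by ground): it is priority.
By R2 (it is priority): it is fragile.
By R8 (it is fragile, it requires a signature): it is express.
By R12 (it is express, it is returned to sender, it is consolidated): it is delivered.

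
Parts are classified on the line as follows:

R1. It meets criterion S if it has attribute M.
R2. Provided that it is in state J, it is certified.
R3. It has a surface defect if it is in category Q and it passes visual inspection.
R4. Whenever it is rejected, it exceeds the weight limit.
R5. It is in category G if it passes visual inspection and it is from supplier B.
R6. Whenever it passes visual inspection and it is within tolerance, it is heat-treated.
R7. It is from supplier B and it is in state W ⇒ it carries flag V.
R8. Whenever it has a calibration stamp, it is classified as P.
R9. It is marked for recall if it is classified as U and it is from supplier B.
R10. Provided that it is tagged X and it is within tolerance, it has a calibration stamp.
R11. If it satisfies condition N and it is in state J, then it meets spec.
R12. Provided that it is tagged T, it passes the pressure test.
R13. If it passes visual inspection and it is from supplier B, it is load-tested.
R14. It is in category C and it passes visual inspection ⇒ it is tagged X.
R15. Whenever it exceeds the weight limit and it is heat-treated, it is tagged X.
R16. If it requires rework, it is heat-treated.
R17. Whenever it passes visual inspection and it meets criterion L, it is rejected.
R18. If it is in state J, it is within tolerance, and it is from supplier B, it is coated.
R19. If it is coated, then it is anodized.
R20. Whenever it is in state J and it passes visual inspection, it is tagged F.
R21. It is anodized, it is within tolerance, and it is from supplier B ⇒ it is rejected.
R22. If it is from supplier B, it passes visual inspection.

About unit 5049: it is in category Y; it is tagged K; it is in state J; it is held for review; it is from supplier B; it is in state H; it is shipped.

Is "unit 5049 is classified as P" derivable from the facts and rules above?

No

Forward chaining from the given facts derives: is certified, passes visual inspection, is in category G, is load-tested, is tagged F.
The only rule concluding "it is classified as P" is R8, which needs "it has a calibration stamp"; that is never established.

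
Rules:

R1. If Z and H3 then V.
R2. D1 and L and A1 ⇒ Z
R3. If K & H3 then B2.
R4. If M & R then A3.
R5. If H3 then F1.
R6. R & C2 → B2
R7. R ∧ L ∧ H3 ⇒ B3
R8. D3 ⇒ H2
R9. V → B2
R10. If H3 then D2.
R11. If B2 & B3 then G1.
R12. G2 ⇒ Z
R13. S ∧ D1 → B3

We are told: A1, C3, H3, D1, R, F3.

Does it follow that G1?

Forward chaining from the given facts derives: F1, D2.
The only rule concluding G1 is R11, which needs B2; that is never established.

No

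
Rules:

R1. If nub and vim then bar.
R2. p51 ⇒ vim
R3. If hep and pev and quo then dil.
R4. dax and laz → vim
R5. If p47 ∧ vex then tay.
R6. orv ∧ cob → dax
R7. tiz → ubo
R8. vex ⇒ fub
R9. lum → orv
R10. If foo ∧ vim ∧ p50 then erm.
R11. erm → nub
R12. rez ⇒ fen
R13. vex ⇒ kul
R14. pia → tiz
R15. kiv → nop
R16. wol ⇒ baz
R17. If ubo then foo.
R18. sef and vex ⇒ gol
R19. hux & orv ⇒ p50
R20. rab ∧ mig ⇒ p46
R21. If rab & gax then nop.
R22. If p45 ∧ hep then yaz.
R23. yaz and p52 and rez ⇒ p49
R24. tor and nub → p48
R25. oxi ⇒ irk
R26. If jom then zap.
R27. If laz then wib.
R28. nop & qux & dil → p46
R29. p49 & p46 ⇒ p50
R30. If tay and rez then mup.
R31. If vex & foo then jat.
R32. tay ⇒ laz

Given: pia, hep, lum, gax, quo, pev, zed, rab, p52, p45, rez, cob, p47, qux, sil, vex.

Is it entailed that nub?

dil  (by R3: hep, pev, quo)
tay  (by R5: p47, vex)
orv  (by R9: lum)
tiz  (by R14: pia)
nop  (by R21: rab, gax)
yaz  (by R22: p45, hep)
p49  (by R23: yaz, p52, rez)
p46  (by R28: nop, qux, dil)
p50  (by R29: p49, p46)
laz  (by R32: tay)
dax  (by R6: orv, cob)
ubo  (by R7: tiz)
foo  (by R17: ubo)
vim  (by R4: dax, laz)
erm  (by R10: foo, vim, p50)
nub  (by R11: erm)

Yes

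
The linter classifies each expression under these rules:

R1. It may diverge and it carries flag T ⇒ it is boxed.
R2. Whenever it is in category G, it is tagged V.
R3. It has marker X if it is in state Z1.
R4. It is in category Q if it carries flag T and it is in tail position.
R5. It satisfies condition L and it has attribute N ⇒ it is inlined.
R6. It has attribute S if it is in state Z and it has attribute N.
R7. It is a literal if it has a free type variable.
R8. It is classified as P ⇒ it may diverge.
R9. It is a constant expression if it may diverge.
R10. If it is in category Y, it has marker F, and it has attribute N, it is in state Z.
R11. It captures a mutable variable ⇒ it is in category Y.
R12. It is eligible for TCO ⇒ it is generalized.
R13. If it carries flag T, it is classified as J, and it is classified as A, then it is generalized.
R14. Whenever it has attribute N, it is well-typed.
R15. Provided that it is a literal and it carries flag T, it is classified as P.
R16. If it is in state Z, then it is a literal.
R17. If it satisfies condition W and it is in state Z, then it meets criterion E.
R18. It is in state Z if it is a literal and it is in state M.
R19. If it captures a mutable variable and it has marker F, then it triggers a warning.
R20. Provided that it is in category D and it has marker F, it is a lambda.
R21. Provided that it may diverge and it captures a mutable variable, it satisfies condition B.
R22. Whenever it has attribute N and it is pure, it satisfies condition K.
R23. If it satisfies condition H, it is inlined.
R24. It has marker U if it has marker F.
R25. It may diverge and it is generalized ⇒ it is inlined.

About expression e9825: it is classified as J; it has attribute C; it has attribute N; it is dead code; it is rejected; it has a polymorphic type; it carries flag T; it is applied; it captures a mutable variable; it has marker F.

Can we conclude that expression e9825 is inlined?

Forward chaining from the given facts derives: is in category Y, is well-typed, triggers a warning, has marker U, is in state Z, is a literal, has attribute S, is classified as P, may diverge, is a constant expression, satisfies condition B, is boxed.
Rules concluding "it is inlined": R5 needs "it satisfies condition L"; R23 needs "it satisfies condition H"; R25 needs "it is generalized" — none of these are established.

No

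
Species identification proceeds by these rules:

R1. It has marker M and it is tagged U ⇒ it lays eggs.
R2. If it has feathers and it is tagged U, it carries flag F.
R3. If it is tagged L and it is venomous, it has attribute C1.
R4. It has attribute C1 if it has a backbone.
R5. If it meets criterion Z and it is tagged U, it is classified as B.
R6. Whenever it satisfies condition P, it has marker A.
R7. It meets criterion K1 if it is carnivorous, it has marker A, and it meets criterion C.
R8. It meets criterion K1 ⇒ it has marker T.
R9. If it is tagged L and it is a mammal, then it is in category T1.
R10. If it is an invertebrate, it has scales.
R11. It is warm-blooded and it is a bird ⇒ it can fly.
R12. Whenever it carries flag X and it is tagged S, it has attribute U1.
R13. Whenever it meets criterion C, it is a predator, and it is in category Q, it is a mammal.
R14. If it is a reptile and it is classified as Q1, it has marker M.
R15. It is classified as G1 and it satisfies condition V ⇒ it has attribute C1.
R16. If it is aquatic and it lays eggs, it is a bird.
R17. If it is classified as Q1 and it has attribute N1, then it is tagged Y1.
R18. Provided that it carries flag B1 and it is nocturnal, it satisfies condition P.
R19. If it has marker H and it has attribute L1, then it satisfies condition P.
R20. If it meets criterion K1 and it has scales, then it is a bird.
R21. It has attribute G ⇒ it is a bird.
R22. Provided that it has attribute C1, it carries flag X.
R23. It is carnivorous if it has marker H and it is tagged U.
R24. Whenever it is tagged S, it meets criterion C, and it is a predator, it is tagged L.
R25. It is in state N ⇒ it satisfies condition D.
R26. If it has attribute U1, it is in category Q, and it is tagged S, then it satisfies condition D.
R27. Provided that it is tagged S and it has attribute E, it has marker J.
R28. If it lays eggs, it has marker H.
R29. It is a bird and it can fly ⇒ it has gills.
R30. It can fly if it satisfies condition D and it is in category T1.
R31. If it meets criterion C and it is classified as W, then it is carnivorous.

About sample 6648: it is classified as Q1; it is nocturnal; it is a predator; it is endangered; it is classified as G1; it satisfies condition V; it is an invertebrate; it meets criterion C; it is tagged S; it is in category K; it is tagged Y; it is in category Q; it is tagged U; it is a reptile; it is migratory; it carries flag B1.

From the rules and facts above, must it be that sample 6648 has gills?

By R10 (it is an invertebrate): it has scales.
By R13 (it meets criterion C, it is a predator, it is in category Q): it is a mammal.
By R14 (it is a reptile, it is classified as Q1): it has marker M.
By R15 (it is classified as G1, it satisfies condition V): it has attribute C1.
By R18 (it carries flag B1, it is nocturnal): it satisfies condition P.
By R22 (it has attribute C1): it carries flag X.
By R24 (it is tagged S, it meets criterion C, it is a predator): it is tagged L.
By R1 (it has marker M, it is tagged U): it lays eggs.
By R6 (it satisfies condition P): it has marker A.
By R9 (it is tagged L, it is a mammal): it is in category T1.
By R12 (it carries flag X, it is tagged S): it has attribute U1.
By R26 (it has attribute U1, it is in category Q, it is tagged S): it satisfies condition D.
By R28 (it lays eggs): it has marker H.
By R30 (it satisfies condition D, it is in category T1): it can fly.
By R23 (it has marker H, it is tagged U): it is carnivorous.
By R7 (it is carnivorous, it has marker A, it meets criterion C): it meets criterion K1.
By R20 (it meets criterion K1, it has scales): it is a bird.
By R29 (it is a bird, it can fly): it has gills.

Yes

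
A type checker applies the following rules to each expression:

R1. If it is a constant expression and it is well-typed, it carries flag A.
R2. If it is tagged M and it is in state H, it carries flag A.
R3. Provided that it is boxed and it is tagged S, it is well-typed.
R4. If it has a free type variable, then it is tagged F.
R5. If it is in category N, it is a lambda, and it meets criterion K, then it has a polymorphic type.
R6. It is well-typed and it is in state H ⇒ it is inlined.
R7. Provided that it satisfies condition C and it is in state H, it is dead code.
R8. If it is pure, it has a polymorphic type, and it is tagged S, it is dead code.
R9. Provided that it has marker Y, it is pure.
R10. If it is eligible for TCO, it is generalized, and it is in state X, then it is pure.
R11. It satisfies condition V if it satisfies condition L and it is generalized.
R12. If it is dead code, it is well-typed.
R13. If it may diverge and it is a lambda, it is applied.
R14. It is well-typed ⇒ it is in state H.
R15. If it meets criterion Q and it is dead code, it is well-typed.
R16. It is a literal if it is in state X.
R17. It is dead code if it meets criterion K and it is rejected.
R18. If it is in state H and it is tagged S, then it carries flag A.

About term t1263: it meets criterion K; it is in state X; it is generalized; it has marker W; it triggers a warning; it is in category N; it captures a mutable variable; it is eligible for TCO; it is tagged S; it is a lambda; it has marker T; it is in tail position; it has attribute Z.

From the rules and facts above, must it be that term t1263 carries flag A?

By R5 (it is in category N, it is a lambda, it meets criterion K): it has a polymorphic type.
By R10 (it is eligible for TCO, it is generalized, it is in state X): it is pure.
By R8 (it is pure, it has a polymorphic type, it is tagged S): it is dead code.
By R12 (it is dead code): it is well-typed.
By R14 (it is well-typed): it is in state H.
By R18 (it is in state H, it is tagged S): it carries flag A.

Yes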